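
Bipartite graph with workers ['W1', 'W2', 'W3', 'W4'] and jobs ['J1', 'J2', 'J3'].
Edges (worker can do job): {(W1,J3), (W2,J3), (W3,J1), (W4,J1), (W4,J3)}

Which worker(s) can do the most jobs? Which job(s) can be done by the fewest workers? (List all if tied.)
Most versatile: W4 (2 jobs); Least covered: J2 (0 workers)

Worker degrees (jobs they can do): W1:1, W2:1, W3:1, W4:2
Job degrees (workers who can do it): J1:2, J2:0, J3:3

Maximum worker degree is 2, achieved by: W4
Minimum job degree is 0, achieved by: J2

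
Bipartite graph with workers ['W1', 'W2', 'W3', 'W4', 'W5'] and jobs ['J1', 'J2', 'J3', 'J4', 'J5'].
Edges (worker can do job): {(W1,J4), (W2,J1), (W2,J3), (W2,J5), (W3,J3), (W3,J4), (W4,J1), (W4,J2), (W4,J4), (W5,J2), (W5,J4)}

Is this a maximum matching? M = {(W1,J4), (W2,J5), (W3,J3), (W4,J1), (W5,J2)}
Yes, size 5 is maximum

Proposed matching has size 5.
Maximum matching size for this graph: 5.

This is a maximum matching.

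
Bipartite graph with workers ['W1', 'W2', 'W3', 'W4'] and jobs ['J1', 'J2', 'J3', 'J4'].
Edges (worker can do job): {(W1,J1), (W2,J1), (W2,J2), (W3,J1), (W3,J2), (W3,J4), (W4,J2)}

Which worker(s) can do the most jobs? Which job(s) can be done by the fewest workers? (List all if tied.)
Most versatile: W3 (3 jobs); Least covered: J3 (0 workers)

Worker degrees (jobs they can do): W1:1, W2:2, W3:3, W4:1
Job degrees (workers who can do it): J1:3, J2:3, J3:0, J4:1

Maximum worker degree is 3, achieved by: W3
Minimum job degree is 0, achieved by: J3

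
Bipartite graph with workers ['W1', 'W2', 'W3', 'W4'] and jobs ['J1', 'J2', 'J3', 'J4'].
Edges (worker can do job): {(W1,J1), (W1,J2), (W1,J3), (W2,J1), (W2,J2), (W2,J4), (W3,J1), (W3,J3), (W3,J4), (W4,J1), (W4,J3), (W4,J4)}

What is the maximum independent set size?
Maximum independent set = 4

By König's theorem:
- Min vertex cover = Max matching = 4
- Max independent set = Total vertices - Min vertex cover
- Max independent set = 8 - 4 = 4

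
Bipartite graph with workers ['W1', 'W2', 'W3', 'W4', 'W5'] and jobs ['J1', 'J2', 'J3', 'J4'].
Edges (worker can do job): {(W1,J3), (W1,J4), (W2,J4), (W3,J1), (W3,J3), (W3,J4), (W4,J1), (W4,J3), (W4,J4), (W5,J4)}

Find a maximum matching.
Matching: {(W3,J1), (W4,J3), (W5,J4)}

Maximum matching (size 3):
  W3 → J1
  W4 → J3
  W5 → J4

Each worker is assigned to at most one job, and each job to at most one worker.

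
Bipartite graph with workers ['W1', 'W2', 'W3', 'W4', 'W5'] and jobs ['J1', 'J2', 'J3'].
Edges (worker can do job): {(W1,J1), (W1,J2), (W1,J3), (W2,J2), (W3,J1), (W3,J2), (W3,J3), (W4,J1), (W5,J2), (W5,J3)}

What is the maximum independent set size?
Maximum independent set = 5

By König's theorem:
- Min vertex cover = Max matching = 3
- Max independent set = Total vertices - Min vertex cover
- Max independent set = 8 - 3 = 5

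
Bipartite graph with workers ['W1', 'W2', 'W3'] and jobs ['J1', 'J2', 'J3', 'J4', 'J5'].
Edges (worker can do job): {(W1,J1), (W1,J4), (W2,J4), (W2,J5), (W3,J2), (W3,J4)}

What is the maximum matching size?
Maximum matching size = 3

Maximum matching: {(W1,J4), (W2,J5), (W3,J2)}
Size: 3

This assigns 3 workers to 3 distinct jobs.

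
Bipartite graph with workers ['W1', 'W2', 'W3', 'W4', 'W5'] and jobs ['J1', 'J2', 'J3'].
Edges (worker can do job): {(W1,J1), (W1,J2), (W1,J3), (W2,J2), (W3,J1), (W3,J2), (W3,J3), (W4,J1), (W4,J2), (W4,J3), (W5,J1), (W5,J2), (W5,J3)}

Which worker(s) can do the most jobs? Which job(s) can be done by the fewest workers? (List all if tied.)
Most versatile: W1, W3, W4, W5 (3 jobs); Least covered: J1, J3 (4 workers)

Worker degrees (jobs they can do): W1:3, W2:1, W3:3, W4:3, W5:3
Job degrees (workers who can do it): J1:4, J2:5, J3:4

Maximum worker degree is 3, achieved by: W1, W3, W4, W5
Minimum job degree is 4, achieved by: J1, J3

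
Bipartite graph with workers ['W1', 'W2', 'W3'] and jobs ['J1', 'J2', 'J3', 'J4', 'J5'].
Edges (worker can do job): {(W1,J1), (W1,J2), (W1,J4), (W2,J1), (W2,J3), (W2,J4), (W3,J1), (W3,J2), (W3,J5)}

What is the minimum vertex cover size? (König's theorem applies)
Minimum vertex cover size = 3

By König's theorem: in bipartite graphs,
min vertex cover = max matching = 3

Maximum matching has size 3, so minimum vertex cover also has size 3.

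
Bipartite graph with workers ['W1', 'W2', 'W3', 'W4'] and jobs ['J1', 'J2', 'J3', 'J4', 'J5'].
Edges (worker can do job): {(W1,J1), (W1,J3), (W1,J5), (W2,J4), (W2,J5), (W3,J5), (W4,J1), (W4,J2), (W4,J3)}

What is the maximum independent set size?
Maximum independent set = 5

By König's theorem:
- Min vertex cover = Max matching = 4
- Max independent set = Total vertices - Min vertex cover
- Max independent set = 9 - 4 = 5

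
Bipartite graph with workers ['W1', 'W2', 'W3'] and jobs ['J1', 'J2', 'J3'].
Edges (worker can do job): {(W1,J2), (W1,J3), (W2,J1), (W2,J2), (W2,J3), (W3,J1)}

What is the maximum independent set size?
Maximum independent set = 3

By König's theorem:
- Min vertex cover = Max matching = 3
- Max independent set = Total vertices - Min vertex cover
- Max independent set = 6 - 3 = 3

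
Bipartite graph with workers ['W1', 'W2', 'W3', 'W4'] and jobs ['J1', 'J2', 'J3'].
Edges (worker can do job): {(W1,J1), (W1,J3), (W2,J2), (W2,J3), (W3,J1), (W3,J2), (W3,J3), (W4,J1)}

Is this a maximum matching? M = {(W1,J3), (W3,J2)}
No, size 2 is not maximum

Proposed matching has size 2.
Maximum matching size for this graph: 3.

This is NOT maximum - can be improved to size 3.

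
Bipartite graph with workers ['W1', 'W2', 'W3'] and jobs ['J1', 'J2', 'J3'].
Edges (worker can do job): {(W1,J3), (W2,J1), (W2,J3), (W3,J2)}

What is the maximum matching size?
Maximum matching size = 3

Maximum matching: {(W1,J3), (W2,J1), (W3,J2)}
Size: 3

This assigns 3 workers to 3 distinct jobs.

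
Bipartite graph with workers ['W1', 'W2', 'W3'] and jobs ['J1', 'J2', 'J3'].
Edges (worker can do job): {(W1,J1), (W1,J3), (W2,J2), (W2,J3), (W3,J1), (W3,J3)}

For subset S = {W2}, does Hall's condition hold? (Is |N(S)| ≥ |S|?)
Yes: |N(S)| = 2, |S| = 1

Subset S = {W2}
Neighbors N(S) = {J2, J3}

|N(S)| = 2, |S| = 1
Hall's condition: |N(S)| ≥ |S| is satisfied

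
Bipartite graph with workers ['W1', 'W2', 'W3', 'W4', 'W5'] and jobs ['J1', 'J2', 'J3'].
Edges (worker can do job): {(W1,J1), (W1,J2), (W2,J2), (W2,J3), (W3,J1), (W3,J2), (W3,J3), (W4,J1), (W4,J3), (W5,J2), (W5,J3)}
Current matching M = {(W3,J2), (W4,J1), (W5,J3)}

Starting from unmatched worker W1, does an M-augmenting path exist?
No augmenting path from W1

Alternating search from W1 reaches jobs: {J1, J2, J3}.
Every reachable job is already matched in M, and following those matched edges back to workers exposes no further unvisited jobs.
No M-augmenting path from W1 exists.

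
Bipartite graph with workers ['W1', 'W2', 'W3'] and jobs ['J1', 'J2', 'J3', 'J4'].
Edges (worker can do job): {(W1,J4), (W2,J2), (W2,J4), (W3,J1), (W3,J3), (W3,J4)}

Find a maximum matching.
Matching: {(W1,J4), (W2,J2), (W3,J1)}

Maximum matching (size 3):
  W1 → J4
  W2 → J2
  W3 → J1

Each worker is assigned to at most one job, and each job to at most one worker.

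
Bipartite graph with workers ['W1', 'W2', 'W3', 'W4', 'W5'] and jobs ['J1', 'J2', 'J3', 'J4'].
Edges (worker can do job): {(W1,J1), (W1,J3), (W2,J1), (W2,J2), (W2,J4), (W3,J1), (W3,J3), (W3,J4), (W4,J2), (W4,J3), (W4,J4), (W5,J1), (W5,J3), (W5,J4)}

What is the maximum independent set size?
Maximum independent set = 5

By König's theorem:
- Min vertex cover = Max matching = 4
- Max independent set = Total vertices - Min vertex cover
- Max independent set = 9 - 4 = 5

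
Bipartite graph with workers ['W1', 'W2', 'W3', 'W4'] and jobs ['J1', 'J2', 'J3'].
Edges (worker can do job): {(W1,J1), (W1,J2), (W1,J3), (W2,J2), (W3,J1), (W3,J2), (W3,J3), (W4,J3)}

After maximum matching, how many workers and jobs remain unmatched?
Unmatched: 1 workers, 0 jobs

Maximum matching size: 3
Workers: 4 total, 3 matched, 1 unmatched
Jobs: 3 total, 3 matched, 0 unmatched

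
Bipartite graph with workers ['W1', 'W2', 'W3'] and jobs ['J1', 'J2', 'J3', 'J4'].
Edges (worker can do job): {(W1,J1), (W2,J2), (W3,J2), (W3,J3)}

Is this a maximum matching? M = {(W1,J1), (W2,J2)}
No, size 2 is not maximum

Proposed matching has size 2.
Maximum matching size for this graph: 3.

This is NOT maximum - can be improved to size 3.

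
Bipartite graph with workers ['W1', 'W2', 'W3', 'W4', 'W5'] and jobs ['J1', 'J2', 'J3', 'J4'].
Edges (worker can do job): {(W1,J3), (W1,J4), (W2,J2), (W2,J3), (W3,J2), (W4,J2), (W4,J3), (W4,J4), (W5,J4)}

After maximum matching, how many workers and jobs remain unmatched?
Unmatched: 2 workers, 1 jobs

Maximum matching size: 3
Workers: 5 total, 3 matched, 2 unmatched
Jobs: 4 total, 3 matched, 1 unmatched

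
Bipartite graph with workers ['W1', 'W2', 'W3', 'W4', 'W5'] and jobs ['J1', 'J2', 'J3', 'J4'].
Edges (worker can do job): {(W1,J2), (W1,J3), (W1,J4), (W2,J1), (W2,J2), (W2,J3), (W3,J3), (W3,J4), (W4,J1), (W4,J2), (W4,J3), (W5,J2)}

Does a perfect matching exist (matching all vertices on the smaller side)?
Yes, perfect matching exists (size 4)

Perfect matching: {(W1,J4), (W3,J3), (W4,J1), (W5,J2)}
All 4 vertices on the smaller side are matched.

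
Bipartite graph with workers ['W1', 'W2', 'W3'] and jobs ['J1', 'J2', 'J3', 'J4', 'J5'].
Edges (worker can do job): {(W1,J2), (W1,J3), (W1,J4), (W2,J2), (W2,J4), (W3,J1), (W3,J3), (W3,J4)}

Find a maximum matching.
Matching: {(W1,J2), (W2,J4), (W3,J1)}

Maximum matching (size 3):
  W1 → J2
  W2 → J4
  W3 → J1

Each worker is assigned to at most one job, and each job to at most one worker.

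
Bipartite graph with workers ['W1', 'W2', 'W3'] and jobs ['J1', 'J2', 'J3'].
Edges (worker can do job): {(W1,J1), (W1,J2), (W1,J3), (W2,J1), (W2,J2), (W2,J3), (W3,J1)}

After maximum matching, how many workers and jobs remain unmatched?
Unmatched: 0 workers, 0 jobs

Maximum matching size: 3
Workers: 3 total, 3 matched, 0 unmatched
Jobs: 3 total, 3 matched, 0 unmatched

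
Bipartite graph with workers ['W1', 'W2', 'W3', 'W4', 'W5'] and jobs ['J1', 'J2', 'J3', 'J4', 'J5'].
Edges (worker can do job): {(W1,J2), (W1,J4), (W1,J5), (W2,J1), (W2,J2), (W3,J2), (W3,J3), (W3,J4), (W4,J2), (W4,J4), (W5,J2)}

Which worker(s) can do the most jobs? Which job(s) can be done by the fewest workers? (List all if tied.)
Most versatile: W1, W3 (3 jobs); Least covered: J1, J3, J5 (1 workers)

Worker degrees (jobs they can do): W1:3, W2:2, W3:3, W4:2, W5:1
Job degrees (workers who can do it): J1:1, J2:5, J3:1, J4:3, J5:1

Maximum worker degree is 3, achieved by: W1, W3
Minimum job degree is 1, achieved by: J1, J3, J5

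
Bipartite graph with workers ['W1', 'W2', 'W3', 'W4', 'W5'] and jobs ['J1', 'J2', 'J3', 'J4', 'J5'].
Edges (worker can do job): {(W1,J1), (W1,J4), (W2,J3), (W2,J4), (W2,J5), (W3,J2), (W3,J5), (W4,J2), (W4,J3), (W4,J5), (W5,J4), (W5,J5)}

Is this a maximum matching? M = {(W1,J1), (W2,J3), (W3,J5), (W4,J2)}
No, size 4 is not maximum

Proposed matching has size 4.
Maximum matching size for this graph: 5.

This is NOT maximum - can be improved to size 5.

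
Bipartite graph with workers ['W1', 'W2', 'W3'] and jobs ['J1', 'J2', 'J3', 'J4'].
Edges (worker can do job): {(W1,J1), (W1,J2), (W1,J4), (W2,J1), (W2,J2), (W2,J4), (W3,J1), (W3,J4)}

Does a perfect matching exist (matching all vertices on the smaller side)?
Yes, perfect matching exists (size 3)

Perfect matching: {(W1,J1), (W2,J2), (W3,J4)}
All 3 vertices on the smaller side are matched.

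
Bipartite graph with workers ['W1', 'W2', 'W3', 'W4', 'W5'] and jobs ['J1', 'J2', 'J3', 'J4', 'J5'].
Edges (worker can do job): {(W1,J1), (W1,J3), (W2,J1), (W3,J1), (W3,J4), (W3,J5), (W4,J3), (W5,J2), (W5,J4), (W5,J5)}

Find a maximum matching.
Matching: {(W1,J1), (W3,J4), (W4,J3), (W5,J2)}

Maximum matching (size 4):
  W1 → J1
  W3 → J4
  W4 → J3
  W5 → J2

Each worker is assigned to at most one job, and each job to at most one worker.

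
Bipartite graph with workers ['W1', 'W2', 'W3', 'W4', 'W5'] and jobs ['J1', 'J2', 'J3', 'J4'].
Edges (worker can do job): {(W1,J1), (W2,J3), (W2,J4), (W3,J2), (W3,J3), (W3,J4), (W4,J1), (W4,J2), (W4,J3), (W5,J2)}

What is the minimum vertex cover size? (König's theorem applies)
Minimum vertex cover size = 4

By König's theorem: in bipartite graphs,
min vertex cover = max matching = 4

Maximum matching has size 4, so minimum vertex cover also has size 4.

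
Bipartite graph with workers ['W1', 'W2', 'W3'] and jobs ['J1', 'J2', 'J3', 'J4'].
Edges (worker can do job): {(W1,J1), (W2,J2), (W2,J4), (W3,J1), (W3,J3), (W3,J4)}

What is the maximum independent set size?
Maximum independent set = 4

By König's theorem:
- Min vertex cover = Max matching = 3
- Max independent set = Total vertices - Min vertex cover
- Max independent set = 7 - 3 = 4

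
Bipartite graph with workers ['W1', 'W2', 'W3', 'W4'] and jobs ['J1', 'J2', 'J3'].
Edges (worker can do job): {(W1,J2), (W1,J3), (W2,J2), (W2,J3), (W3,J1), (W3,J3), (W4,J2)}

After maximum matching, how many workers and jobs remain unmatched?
Unmatched: 1 workers, 0 jobs

Maximum matching size: 3
Workers: 4 total, 3 matched, 1 unmatched
Jobs: 3 total, 3 matched, 0 unmatched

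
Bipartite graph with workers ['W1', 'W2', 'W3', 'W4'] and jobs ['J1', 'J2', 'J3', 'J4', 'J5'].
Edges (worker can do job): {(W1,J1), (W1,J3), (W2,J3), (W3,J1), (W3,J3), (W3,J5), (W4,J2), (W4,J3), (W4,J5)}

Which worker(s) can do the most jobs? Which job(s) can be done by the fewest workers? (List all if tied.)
Most versatile: W3, W4 (3 jobs); Least covered: J4 (0 workers)

Worker degrees (jobs they can do): W1:2, W2:1, W3:3, W4:3
Job degrees (workers who can do it): J1:2, J2:1, J3:4, J4:0, J5:2

Maximum worker degree is 3, achieved by: W3, W4
Minimum job degree is 0, achieved by: J4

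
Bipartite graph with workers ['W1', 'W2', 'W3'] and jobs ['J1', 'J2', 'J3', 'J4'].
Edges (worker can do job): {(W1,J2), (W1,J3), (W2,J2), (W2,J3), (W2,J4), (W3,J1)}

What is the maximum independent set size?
Maximum independent set = 4

By König's theorem:
- Min vertex cover = Max matching = 3
- Max independent set = Total vertices - Min vertex cover
- Max independent set = 7 - 3 = 4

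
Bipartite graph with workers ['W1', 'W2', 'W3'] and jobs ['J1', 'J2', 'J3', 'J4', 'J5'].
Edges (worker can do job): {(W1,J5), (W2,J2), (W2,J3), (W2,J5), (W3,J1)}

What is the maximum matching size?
Maximum matching size = 3

Maximum matching: {(W1,J5), (W2,J3), (W3,J1)}
Size: 3

This assigns 3 workers to 3 distinct jobs.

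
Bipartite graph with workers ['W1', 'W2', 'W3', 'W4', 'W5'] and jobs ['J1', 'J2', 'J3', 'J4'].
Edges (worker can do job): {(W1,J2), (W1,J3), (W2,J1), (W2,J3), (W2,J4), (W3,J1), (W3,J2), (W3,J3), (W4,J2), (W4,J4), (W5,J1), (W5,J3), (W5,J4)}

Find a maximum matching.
Matching: {(W2,J4), (W3,J3), (W4,J2), (W5,J1)}

Maximum matching (size 4):
  W2 → J4
  W3 → J3
  W4 → J2
  W5 → J1

Each worker is assigned to at most one job, and each job to at most one worker.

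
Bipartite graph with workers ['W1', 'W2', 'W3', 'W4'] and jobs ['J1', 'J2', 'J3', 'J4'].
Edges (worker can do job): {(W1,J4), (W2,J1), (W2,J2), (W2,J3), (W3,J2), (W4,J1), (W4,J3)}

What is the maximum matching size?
Maximum matching size = 4

Maximum matching: {(W1,J4), (W2,J1), (W3,J2), (W4,J3)}
Size: 4

This assigns 4 workers to 4 distinct jobs.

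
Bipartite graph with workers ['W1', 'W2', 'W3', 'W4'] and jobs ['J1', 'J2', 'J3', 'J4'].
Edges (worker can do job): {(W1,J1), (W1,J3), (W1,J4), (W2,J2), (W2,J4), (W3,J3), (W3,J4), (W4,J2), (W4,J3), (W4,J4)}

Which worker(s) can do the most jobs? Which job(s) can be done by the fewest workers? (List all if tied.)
Most versatile: W1, W4 (3 jobs); Least covered: J1 (1 workers)

Worker degrees (jobs they can do): W1:3, W2:2, W3:2, W4:3
Job degrees (workers who can do it): J1:1, J2:2, J3:3, J4:4

Maximum worker degree is 3, achieved by: W1, W4
Minimum job degree is 1, achieved by: J1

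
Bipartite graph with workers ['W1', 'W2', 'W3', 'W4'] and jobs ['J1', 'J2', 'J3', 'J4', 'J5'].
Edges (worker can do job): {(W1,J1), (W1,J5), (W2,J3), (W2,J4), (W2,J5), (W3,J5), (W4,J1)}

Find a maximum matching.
Matching: {(W2,J3), (W3,J5), (W4,J1)}

Maximum matching (size 3):
  W2 → J3
  W3 → J5
  W4 → J1

Each worker is assigned to at most one job, and each job to at most one worker.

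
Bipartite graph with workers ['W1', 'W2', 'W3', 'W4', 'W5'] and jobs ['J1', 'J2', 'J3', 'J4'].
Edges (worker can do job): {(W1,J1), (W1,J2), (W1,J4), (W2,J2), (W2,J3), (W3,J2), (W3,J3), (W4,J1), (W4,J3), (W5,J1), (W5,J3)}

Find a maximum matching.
Matching: {(W1,J4), (W2,J2), (W3,J3), (W5,J1)}

Maximum matching (size 4):
  W1 → J4
  W2 → J2
  W3 → J3
  W5 → J1

Each worker is assigned to at most one job, and each job to at most one worker.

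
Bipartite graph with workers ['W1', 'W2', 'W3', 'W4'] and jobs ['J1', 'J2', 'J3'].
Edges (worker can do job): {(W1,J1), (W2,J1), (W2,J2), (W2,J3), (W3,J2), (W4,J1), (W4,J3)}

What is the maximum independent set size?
Maximum independent set = 4

By König's theorem:
- Min vertex cover = Max matching = 3
- Max independent set = Total vertices - Min vertex cover
- Max independent set = 7 - 3 = 4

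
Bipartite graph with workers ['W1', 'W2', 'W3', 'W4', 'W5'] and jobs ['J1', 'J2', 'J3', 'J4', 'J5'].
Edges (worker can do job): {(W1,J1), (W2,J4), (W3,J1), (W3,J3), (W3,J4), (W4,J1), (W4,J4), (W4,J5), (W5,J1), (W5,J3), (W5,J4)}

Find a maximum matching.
Matching: {(W1,J1), (W3,J4), (W4,J5), (W5,J3)}

Maximum matching (size 4):
  W1 → J1
  W3 → J4
  W4 → J5
  W5 → J3

Each worker is assigned to at most one job, and each job to at most one worker.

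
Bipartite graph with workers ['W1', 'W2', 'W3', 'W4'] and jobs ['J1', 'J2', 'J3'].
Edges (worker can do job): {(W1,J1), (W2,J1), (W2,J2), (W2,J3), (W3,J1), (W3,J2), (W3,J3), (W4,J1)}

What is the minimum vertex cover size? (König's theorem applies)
Minimum vertex cover size = 3

By König's theorem: in bipartite graphs,
min vertex cover = max matching = 3

Maximum matching has size 3, so minimum vertex cover also has size 3.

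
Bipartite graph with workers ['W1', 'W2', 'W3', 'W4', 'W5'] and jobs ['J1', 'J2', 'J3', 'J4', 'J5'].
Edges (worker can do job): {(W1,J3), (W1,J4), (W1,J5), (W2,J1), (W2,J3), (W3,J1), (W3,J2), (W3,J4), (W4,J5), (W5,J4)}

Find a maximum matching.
Matching: {(W1,J3), (W2,J1), (W3,J2), (W4,J5), (W5,J4)}

Maximum matching (size 5):
  W1 → J3
  W2 → J1
  W3 → J2
  W4 → J5
  W5 → J4

Each worker is assigned to at most one job, and each job to at most one worker.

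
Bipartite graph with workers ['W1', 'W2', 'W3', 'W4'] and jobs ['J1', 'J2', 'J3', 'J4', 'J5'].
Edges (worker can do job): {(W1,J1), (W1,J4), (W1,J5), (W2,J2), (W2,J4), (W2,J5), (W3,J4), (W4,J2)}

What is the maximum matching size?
Maximum matching size = 4

Maximum matching: {(W1,J1), (W2,J5), (W3,J4), (W4,J2)}
Size: 4

This assigns 4 workers to 4 distinct jobs.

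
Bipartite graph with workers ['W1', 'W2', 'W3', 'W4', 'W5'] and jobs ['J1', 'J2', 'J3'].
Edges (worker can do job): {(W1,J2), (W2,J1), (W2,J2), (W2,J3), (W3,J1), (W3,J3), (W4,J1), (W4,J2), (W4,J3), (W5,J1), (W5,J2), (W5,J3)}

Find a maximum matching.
Matching: {(W3,J3), (W4,J2), (W5,J1)}

Maximum matching (size 3):
  W3 → J3
  W4 → J2
  W5 → J1

Each worker is assigned to at most one job, and each job to at most one worker.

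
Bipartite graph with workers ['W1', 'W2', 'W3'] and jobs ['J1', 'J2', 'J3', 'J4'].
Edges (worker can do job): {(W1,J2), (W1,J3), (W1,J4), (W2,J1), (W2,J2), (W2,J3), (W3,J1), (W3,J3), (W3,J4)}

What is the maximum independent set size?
Maximum independent set = 4

By König's theorem:
- Min vertex cover = Max matching = 3
- Max independent set = Total vertices - Min vertex cover
- Max independent set = 7 - 3 = 4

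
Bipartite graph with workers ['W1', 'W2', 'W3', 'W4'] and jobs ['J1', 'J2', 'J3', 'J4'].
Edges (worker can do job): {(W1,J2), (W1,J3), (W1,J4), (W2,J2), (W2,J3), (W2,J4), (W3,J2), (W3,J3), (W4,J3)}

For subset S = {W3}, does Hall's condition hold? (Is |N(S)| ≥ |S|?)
Yes: |N(S)| = 2, |S| = 1

Subset S = {W3}
Neighbors N(S) = {J2, J3}

|N(S)| = 2, |S| = 1
Hall's condition: |N(S)| ≥ |S| is satisfied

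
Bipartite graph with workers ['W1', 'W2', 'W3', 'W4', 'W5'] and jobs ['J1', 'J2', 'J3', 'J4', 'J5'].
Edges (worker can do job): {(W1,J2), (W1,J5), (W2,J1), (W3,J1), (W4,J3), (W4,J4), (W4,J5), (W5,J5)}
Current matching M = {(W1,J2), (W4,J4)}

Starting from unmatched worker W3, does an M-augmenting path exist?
Yes: W3 → J1

An M-augmenting path alternates non-matching / matching edges, starting and ending at unmatched vertices.
Path: W3 → J1
(J1 is unmatched in M, so the path is augmenting.)
Flipping edges along this path would increase |M| from 2 to 3.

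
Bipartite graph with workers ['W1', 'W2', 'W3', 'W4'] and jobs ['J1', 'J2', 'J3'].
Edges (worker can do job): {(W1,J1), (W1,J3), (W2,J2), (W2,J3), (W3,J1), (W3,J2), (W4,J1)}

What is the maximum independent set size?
Maximum independent set = 4

By König's theorem:
- Min vertex cover = Max matching = 3
- Max independent set = Total vertices - Min vertex cover
- Max independent set = 7 - 3 = 4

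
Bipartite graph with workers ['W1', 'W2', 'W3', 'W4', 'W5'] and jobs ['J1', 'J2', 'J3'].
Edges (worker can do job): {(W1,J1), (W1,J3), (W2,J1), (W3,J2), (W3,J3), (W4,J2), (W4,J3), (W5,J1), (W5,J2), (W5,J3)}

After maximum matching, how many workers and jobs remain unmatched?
Unmatched: 2 workers, 0 jobs

Maximum matching size: 3
Workers: 5 total, 3 matched, 2 unmatched
Jobs: 3 total, 3 matched, 0 unmatched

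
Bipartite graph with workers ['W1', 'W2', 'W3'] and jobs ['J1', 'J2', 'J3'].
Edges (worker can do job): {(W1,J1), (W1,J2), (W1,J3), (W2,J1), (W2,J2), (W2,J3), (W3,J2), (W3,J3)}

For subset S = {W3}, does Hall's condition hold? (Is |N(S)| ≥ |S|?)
Yes: |N(S)| = 2, |S| = 1

Subset S = {W3}
Neighbors N(S) = {J2, J3}

|N(S)| = 2, |S| = 1
Hall's condition: |N(S)| ≥ |S| is satisfied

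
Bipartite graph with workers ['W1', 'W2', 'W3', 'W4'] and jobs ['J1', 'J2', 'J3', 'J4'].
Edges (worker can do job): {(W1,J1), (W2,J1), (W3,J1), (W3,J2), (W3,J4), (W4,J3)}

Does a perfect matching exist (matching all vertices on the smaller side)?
No, maximum matching has size 3 < 4

Maximum matching has size 3, need 4 for perfect matching.
Unmatched workers: ['W2']
Unmatched jobs: ['J2']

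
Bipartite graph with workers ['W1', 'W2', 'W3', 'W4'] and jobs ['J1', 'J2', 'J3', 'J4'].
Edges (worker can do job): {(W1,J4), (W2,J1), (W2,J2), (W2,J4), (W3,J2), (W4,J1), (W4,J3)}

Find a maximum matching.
Matching: {(W1,J4), (W2,J1), (W3,J2), (W4,J3)}

Maximum matching (size 4):
  W1 → J4
  W2 → J1
  W3 → J2
  W4 → J3

Each worker is assigned to at most one job, and each job to at most one worker.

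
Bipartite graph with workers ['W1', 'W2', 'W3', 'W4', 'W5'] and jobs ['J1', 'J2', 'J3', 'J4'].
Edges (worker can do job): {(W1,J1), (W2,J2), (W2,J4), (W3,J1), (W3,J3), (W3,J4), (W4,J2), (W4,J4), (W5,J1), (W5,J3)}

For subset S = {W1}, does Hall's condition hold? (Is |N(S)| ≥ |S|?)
Yes: |N(S)| = 1, |S| = 1

Subset S = {W1}
Neighbors N(S) = {J1}

|N(S)| = 1, |S| = 1
Hall's condition: |N(S)| ≥ |S| is satisfied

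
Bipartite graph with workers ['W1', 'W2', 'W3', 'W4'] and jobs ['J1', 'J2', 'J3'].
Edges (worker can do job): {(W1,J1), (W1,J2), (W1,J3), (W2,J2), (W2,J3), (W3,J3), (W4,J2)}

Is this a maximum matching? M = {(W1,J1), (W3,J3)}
No, size 2 is not maximum

Proposed matching has size 2.
Maximum matching size for this graph: 3.

This is NOT maximum - can be improved to size 3.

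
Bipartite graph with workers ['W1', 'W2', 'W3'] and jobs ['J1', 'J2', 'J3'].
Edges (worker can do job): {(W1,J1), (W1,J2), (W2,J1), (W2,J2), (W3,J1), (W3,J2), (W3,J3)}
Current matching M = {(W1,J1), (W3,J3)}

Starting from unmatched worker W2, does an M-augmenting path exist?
Yes: W2 → J2

An M-augmenting path alternates non-matching / matching edges, starting and ending at unmatched vertices.
Path: W2 → J2
(J2 is unmatched in M, so the path is augmenting.)
Flipping edges along this path would increase |M| from 2 to 3.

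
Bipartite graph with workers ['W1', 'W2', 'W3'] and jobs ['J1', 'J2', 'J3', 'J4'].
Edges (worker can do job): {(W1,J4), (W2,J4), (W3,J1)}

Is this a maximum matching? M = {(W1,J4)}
No, size 1 is not maximum

Proposed matching has size 1.
Maximum matching size for this graph: 2.

This is NOT maximum - can be improved to size 2.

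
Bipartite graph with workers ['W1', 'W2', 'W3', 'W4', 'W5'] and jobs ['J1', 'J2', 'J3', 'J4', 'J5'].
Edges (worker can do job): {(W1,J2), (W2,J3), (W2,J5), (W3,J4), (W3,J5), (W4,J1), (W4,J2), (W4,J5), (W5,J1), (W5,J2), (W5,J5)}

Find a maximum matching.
Matching: {(W1,J2), (W2,J3), (W3,J4), (W4,J1), (W5,J5)}

Maximum matching (size 5):
  W1 → J2
  W2 → J3
  W3 → J4
  W4 → J1
  W5 → J5

Each worker is assigned to at most one job, and each job to at most one worker.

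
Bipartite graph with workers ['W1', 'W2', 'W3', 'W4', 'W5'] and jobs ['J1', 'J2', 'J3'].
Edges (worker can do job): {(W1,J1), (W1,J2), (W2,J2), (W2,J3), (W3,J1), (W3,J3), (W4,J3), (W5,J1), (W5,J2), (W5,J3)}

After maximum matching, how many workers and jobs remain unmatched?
Unmatched: 2 workers, 0 jobs

Maximum matching size: 3
Workers: 5 total, 3 matched, 2 unmatched
Jobs: 3 total, 3 matched, 0 unmatched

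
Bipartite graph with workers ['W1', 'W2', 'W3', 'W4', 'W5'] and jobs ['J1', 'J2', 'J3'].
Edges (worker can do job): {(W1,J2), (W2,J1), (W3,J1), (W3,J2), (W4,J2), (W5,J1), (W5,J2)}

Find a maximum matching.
Matching: {(W3,J1), (W5,J2)}

Maximum matching (size 2):
  W3 → J1
  W5 → J2

Each worker is assigned to at most one job, and each job to at most one worker.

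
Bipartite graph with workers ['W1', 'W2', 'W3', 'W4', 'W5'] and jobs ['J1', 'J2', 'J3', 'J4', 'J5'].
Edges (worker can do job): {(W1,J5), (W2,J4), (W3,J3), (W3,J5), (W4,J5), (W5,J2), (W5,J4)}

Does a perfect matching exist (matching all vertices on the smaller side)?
No, maximum matching has size 4 < 5

Maximum matching has size 4, need 5 for perfect matching.
Unmatched workers: ['W1']
Unmatched jobs: ['J1']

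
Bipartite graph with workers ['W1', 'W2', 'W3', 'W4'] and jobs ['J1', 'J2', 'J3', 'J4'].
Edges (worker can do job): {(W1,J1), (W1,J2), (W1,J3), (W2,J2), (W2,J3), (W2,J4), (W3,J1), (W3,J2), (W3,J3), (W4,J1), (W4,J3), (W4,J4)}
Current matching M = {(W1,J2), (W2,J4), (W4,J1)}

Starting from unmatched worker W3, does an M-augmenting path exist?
Yes: W3 → J3

An M-augmenting path alternates non-matching / matching edges, starting and ending at unmatched vertices.
Path: W3 → J3
(J3 is unmatched in M, so the path is augmenting.)
Flipping edges along this path would increase |M| from 3 to 4.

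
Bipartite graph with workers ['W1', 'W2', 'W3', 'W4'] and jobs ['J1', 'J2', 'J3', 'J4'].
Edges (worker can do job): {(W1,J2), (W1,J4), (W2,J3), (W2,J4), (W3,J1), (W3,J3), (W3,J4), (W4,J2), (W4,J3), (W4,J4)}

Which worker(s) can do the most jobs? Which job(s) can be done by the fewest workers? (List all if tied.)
Most versatile: W3, W4 (3 jobs); Least covered: J1 (1 workers)

Worker degrees (jobs they can do): W1:2, W2:2, W3:3, W4:3
Job degrees (workers who can do it): J1:1, J2:2, J3:3, J4:4

Maximum worker degree is 3, achieved by: W3, W4
Minimum job degree is 1, achieved by: J1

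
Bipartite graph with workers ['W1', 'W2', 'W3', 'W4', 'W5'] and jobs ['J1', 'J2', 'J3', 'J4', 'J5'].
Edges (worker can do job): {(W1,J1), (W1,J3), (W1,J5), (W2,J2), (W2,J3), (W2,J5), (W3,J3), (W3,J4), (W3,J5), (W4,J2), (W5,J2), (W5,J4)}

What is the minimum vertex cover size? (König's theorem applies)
Minimum vertex cover size = 5

By König's theorem: in bipartite graphs,
min vertex cover = max matching = 5

Maximum matching has size 5, so minimum vertex cover also has size 5.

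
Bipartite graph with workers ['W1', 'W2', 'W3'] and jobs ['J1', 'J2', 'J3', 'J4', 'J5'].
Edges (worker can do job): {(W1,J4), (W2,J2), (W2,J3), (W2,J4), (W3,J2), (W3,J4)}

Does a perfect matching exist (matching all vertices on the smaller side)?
Yes, perfect matching exists (size 3)

Perfect matching: {(W1,J4), (W2,J3), (W3,J2)}
All 3 vertices on the smaller side are matched.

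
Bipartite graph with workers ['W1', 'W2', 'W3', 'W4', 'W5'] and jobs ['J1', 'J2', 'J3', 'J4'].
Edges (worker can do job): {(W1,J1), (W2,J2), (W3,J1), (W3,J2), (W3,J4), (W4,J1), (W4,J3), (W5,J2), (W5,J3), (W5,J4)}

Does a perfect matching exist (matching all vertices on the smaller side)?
Yes, perfect matching exists (size 4)

Perfect matching: {(W1,J1), (W3,J4), (W4,J3), (W5,J2)}
All 4 vertices on the smaller side are matched.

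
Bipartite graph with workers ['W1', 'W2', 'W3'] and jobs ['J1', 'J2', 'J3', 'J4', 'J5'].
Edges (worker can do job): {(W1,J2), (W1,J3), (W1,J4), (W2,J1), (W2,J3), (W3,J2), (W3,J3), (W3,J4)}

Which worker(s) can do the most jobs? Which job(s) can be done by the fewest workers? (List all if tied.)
Most versatile: W1, W3 (3 jobs); Least covered: J5 (0 workers)

Worker degrees (jobs they can do): W1:3, W2:2, W3:3
Job degrees (workers who can do it): J1:1, J2:2, J3:3, J4:2, J5:0

Maximum worker degree is 3, achieved by: W1, W3
Minimum job degree is 0, achieved by: J5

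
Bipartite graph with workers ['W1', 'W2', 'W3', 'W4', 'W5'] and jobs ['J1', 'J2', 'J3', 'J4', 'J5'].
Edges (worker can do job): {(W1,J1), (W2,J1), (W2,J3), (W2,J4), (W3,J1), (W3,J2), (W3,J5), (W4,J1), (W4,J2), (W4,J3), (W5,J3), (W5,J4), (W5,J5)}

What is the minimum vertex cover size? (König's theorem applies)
Minimum vertex cover size = 5

By König's theorem: in bipartite graphs,
min vertex cover = max matching = 5

Maximum matching has size 5, so minimum vertex cover also has size 5.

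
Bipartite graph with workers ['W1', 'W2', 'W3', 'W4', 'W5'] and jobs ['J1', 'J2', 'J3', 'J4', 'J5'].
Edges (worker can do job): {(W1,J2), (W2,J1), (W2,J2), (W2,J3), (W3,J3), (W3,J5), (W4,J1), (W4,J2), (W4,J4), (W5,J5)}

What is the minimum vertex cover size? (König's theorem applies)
Minimum vertex cover size = 5

By König's theorem: in bipartite graphs,
min vertex cover = max matching = 5

Maximum matching has size 5, so minimum vertex cover also has size 5.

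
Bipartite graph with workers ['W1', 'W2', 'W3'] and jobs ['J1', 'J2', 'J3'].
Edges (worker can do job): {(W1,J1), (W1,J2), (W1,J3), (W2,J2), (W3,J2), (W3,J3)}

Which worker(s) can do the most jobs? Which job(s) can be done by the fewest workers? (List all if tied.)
Most versatile: W1 (3 jobs); Least covered: J1 (1 workers)

Worker degrees (jobs they can do): W1:3, W2:1, W3:2
Job degrees (workers who can do it): J1:1, J2:3, J3:2

Maximum worker degree is 3, achieved by: W1
Minimum job degree is 1, achieved by: J1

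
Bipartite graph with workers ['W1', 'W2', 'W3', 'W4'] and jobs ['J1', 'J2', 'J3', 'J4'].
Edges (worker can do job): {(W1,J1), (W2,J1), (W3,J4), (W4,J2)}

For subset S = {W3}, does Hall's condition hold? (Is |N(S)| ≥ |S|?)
Yes: |N(S)| = 1, |S| = 1

Subset S = {W3}
Neighbors N(S) = {J4}

|N(S)| = 1, |S| = 1
Hall's condition: |N(S)| ≥ |S| is satisfied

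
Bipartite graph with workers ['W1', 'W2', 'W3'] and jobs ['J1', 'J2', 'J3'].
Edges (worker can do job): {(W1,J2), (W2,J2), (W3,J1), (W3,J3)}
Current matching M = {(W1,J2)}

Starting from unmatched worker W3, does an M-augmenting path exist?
Yes: W3 → J3

An M-augmenting path alternates non-matching / matching edges, starting and ending at unmatched vertices.
Path: W3 → J3
(J3 is unmatched in M, so the path is augmenting.)
Flipping edges along this path would increase |M| from 1 to 2.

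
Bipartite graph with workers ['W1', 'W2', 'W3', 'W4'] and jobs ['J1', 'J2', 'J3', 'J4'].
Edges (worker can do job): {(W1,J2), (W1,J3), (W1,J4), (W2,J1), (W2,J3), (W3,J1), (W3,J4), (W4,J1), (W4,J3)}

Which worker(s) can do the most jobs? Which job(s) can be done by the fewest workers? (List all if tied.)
Most versatile: W1 (3 jobs); Least covered: J2 (1 workers)

Worker degrees (jobs they can do): W1:3, W2:2, W3:2, W4:2
Job degrees (workers who can do it): J1:3, J2:1, J3:3, J4:2

Maximum worker degree is 3, achieved by: W1
Minimum job degree is 1, achieved by: J2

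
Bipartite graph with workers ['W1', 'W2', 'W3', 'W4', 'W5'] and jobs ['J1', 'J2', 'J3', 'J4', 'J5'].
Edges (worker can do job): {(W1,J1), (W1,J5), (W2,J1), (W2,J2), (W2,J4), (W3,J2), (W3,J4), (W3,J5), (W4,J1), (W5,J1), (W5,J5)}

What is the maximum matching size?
Maximum matching size = 4

Maximum matching: {(W1,J5), (W2,J4), (W3,J2), (W5,J1)}
Size: 4

This assigns 4 workers to 4 distinct jobs.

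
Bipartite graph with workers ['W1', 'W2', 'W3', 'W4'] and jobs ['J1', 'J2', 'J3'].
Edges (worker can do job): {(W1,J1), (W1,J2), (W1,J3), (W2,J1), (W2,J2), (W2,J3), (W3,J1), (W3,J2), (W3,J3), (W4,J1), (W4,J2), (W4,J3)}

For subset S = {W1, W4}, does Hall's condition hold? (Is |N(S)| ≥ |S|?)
Yes: |N(S)| = 3, |S| = 2

Subset S = {W1, W4}
Neighbors N(S) = {J1, J2, J3}

|N(S)| = 3, |S| = 2
Hall's condition: |N(S)| ≥ |S| is satisfied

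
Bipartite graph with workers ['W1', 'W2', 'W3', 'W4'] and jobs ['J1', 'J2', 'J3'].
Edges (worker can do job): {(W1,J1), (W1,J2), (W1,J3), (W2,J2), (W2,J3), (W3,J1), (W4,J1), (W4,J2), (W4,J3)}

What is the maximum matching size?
Maximum matching size = 3

Maximum matching: {(W1,J3), (W2,J2), (W4,J1)}
Size: 3

This assigns 3 workers to 3 distinct jobs.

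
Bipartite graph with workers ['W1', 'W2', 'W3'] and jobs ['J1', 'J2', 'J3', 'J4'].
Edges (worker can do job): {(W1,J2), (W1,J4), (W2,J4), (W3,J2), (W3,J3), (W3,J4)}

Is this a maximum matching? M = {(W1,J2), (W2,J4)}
No, size 2 is not maximum

Proposed matching has size 2.
Maximum matching size for this graph: 3.

This is NOT maximum - can be improved to size 3.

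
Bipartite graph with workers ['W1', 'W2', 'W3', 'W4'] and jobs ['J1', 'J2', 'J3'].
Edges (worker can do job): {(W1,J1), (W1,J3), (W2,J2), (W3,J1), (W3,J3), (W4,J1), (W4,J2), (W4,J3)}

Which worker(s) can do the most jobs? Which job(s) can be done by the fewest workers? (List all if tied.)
Most versatile: W4 (3 jobs); Least covered: J2 (2 workers)

Worker degrees (jobs they can do): W1:2, W2:1, W3:2, W4:3
Job degrees (workers who can do it): J1:3, J2:2, J3:3

Maximum worker degree is 3, achieved by: W4
Minimum job degree is 2, achieved by: J2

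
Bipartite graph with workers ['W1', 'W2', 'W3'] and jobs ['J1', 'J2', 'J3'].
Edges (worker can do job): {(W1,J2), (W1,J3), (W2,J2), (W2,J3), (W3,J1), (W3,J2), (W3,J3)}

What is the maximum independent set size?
Maximum independent set = 3

By König's theorem:
- Min vertex cover = Max matching = 3
- Max independent set = Total vertices - Min vertex cover
- Max independent set = 6 - 3 = 3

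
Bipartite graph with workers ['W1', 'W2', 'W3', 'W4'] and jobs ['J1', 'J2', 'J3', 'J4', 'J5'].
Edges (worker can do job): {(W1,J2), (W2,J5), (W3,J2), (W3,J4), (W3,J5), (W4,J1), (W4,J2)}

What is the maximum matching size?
Maximum matching size = 4

Maximum matching: {(W1,J2), (W2,J5), (W3,J4), (W4,J1)}
Size: 4

This assigns 4 workers to 4 distinct jobs.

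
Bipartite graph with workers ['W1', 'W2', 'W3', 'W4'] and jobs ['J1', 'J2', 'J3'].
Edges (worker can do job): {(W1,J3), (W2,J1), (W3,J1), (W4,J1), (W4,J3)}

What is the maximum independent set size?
Maximum independent set = 5

By König's theorem:
- Min vertex cover = Max matching = 2
- Max independent set = Total vertices - Min vertex cover
- Max independent set = 7 - 2 = 5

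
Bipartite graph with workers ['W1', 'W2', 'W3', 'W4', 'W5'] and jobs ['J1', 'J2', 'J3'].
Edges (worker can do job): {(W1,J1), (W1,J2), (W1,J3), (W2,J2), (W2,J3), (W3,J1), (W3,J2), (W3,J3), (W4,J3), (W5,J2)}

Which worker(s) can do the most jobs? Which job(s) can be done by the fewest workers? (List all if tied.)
Most versatile: W1, W3 (3 jobs); Least covered: J1 (2 workers)

Worker degrees (jobs they can do): W1:3, W2:2, W3:3, W4:1, W5:1
Job degrees (workers who can do it): J1:2, J2:4, J3:4

Maximum worker degree is 3, achieved by: W1, W3
Minimum job degree is 2, achieved by: J1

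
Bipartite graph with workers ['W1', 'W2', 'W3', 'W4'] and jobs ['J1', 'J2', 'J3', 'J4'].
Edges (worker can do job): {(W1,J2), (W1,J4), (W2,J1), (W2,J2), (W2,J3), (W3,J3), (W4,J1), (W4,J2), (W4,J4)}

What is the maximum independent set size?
Maximum independent set = 4

By König's theorem:
- Min vertex cover = Max matching = 4
- Max independent set = Total vertices - Min vertex cover
- Max independent set = 8 - 4 = 4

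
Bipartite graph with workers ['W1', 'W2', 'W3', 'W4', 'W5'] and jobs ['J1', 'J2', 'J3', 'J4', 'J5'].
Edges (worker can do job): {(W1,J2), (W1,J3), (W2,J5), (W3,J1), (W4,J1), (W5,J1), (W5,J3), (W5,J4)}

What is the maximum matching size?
Maximum matching size = 4

Maximum matching: {(W1,J2), (W2,J5), (W3,J1), (W5,J3)}
Size: 4

This assigns 4 workers to 4 distinct jobs.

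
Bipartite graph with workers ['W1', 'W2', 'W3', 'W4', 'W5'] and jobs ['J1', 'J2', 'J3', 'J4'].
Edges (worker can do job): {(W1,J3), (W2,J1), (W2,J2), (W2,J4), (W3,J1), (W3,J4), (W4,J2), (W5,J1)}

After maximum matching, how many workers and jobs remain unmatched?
Unmatched: 1 workers, 0 jobs

Maximum matching size: 4
Workers: 5 total, 4 matched, 1 unmatched
Jobs: 4 total, 4 matched, 0 unmatched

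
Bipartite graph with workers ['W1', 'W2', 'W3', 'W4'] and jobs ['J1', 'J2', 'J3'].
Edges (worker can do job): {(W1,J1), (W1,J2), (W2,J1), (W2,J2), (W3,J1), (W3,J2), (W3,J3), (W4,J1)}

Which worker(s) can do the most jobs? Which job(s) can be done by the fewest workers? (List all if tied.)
Most versatile: W3 (3 jobs); Least covered: J3 (1 workers)

Worker degrees (jobs they can do): W1:2, W2:2, W3:3, W4:1
Job degrees (workers who can do it): J1:4, J2:3, J3:1

Maximum worker degree is 3, achieved by: W3
Minimum job degree is 1, achieved by: J3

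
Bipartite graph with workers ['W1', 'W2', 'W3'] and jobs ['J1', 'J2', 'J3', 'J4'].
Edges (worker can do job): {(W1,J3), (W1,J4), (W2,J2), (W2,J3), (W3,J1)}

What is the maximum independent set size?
Maximum independent set = 4

By König's theorem:
- Min vertex cover = Max matching = 3
- Max independent set = Total vertices - Min vertex cover
- Max independent set = 7 - 3 = 4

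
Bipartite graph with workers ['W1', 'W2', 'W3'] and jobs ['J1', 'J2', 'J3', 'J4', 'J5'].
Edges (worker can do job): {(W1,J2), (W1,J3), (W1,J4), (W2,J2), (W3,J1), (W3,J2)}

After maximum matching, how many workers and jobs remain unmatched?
Unmatched: 0 workers, 2 jobs

Maximum matching size: 3
Workers: 3 total, 3 matched, 0 unmatched
Jobs: 5 total, 3 matched, 2 unmatched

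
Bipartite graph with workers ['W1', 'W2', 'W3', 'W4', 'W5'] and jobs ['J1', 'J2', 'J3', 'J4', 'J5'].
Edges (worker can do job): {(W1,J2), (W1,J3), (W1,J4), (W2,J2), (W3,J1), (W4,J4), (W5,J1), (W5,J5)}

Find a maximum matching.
Matching: {(W1,J3), (W2,J2), (W3,J1), (W4,J4), (W5,J5)}

Maximum matching (size 5):
  W1 → J3
  W2 → J2
  W3 → J1
  W4 → J4
  W5 → J5

Each worker is assigned to at most one job, and each job to at most one worker.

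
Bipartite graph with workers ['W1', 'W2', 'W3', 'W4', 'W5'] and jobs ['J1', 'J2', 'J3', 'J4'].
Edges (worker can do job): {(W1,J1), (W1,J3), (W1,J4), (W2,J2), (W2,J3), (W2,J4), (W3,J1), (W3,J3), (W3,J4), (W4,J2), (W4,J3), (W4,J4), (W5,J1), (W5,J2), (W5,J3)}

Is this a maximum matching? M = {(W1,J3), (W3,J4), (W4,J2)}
No, size 3 is not maximum

Proposed matching has size 3.
Maximum matching size for this graph: 4.

This is NOT maximum - can be improved to size 4.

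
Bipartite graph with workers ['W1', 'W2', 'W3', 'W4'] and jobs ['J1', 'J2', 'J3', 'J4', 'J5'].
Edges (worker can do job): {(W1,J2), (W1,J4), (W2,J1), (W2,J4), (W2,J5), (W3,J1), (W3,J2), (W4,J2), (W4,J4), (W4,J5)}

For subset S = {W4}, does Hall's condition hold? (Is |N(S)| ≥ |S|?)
Yes: |N(S)| = 3, |S| = 1

Subset S = {W4}
Neighbors N(S) = {J2, J4, J5}

|N(S)| = 3, |S| = 1
Hall's condition: |N(S)| ≥ |S| is satisfied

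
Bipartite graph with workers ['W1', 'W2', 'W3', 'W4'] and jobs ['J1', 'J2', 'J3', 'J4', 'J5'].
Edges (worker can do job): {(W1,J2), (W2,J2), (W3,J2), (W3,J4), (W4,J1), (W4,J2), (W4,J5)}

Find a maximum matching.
Matching: {(W1,J2), (W3,J4), (W4,J5)}

Maximum matching (size 3):
  W1 → J2
  W3 → J4
  W4 → J5

Each worker is assigned to at most one job, and each job to at most one worker.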